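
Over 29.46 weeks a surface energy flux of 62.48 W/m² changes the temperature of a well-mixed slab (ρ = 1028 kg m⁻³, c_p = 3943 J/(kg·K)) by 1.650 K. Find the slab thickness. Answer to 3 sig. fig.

166 m

Heat input Q = F Δt = 62.48 × 1.78×10^7 s = 1.11×10^9 J/m².
Required areal heat capacity C = Q / ΔT = 6.75×10^8 J/(m²·K).
Depth D = C / (ρ c_p) = 6.75×10^8 / (1028 × 3943) = 166 m.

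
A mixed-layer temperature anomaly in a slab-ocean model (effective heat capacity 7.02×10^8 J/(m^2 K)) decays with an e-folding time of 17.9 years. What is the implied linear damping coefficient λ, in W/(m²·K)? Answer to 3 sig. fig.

Areal heat capacity C = 7.02×10^8 J/(m^2 K) (given).
τ = 17.9 years = 5.65×10^8 s.
λ = C / τ = 7.02×10^8 / 5.65×10^8 = 1.24 W/(m²·K).

1.24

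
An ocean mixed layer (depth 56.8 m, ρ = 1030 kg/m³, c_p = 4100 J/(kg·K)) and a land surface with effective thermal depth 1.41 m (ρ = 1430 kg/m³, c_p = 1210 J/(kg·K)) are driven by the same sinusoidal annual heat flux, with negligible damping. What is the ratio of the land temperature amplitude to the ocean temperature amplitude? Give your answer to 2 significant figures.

98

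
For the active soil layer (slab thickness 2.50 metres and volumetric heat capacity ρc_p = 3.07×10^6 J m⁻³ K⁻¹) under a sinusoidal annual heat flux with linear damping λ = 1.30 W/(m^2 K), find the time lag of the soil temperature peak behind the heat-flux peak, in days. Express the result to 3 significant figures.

Areal heat capacity C = ρc_p × D = 3.07×10^6 × 2.50 = 7.68×10^6 J m⁻² K⁻¹.
ω = 2π / 3.15×10^7 s = 1.99×10^-7 s⁻¹.
Phase lag φ = arctan(Cω/λ) = arctan(1.53/1.30) = 0.866 rad.
Time lag = φ / ω = 0.866 / 1.99×10^-7 = 4.35×10^6 s = 50.3 days.

50.3 days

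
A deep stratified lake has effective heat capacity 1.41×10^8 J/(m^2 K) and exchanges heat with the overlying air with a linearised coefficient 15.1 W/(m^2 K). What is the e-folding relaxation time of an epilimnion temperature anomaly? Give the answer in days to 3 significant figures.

108 days

Areal heat capacity C = 1.41×10^8 J/(m^2 K) (given).
Relaxation time τ = C / λ = 1.41×10^8 / 15.1 = 9.34×10^6 s.
In days: 9.34×10^6 s / (86400 s/day) = 108 days.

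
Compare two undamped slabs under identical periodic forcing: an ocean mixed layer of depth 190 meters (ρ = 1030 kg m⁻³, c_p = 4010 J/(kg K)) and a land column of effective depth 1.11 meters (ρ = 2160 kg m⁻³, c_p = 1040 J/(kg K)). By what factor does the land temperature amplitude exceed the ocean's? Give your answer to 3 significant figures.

315

C_ocean = 1030 × 4010 × 190 = 7.85×10^8 J/(m²·K).
C_land = 2160 × 1040 × 1.11 = 2.49×10^6 J/(m²·K).
Undamped amplitude ∝ 1/C, so A_land/A_ocean = C_ocean/C_land = 315.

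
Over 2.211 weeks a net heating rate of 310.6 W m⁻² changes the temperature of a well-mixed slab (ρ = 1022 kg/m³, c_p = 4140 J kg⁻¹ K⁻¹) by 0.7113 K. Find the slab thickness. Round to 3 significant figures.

Heat input Q = F Δt = 310.6 × 1.34×10^6 s = 4.15×10^8 J/m².
Required areal heat capacity C = Q / ΔT = 5.84×10^8 J/(m²·K).
Depth D = C / (ρ c_p) = 5.84×10^8 / (1022 × 4140) = 138 m.

138 m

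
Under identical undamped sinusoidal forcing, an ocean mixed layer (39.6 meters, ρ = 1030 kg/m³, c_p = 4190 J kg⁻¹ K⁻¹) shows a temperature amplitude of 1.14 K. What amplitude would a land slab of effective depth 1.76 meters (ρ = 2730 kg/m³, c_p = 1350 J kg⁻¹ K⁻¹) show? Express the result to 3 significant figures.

30.0 K

C_ocean = 1.71×10^8 J/(m²·K); C_land = 6.49×10^6 J/(m²·K).
A ∝ 1/C ⇒ A_land = A_ocean × C_ocean/C_land = 1.14 × 26.3 = 30.0 K.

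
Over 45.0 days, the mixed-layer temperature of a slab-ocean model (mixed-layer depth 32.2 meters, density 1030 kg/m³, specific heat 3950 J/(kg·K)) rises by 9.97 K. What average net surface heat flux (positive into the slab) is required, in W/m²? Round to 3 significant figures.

Areal heat capacity C = ρ c_p D = 1030 × 3950 × 32.2 = 1.31×10^8 J/(m²·K).
Required heat per unit area: Q = C ΔT = 1.31×10^8 × 9.97 = 1.31×10^9 J/m².
Flux F = Q / Δt = 1.31×10^9 / 3.89×10^6 s = 336 W/m².

336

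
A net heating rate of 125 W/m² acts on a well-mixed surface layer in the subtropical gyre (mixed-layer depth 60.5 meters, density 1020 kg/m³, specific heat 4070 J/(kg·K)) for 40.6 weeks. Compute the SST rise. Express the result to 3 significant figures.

Areal heat capacity C = ρ c_p D = 1020 × 4070 × 60.5 = 2.51×10^8 J m⁻² K⁻¹.
Net heat input Q = F Δt = 125 × (40.6 weeks × 6.048×10^5 s/week) = 3.07×10^9 J/m².
ΔT = Q / C = 3.07×10^9 / 2.51×10^8 = 12.2 K.

12.2 K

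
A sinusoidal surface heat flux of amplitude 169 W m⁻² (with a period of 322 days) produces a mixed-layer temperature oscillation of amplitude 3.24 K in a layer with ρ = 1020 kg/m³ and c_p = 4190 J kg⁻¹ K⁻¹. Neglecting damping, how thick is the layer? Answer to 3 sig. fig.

54.0 m

ω = 2π / 2.78×10^7 s = 2.26×10^-7 s⁻¹.
Required C = F₀ / (A ω) = 169 / (3.24 × 2.26×10^-7) = 2.31×10^8 J/(m²·K).
D = C / (ρ c_p) = 2.31×10^8 / (1020 × 4190) = 54.0 m.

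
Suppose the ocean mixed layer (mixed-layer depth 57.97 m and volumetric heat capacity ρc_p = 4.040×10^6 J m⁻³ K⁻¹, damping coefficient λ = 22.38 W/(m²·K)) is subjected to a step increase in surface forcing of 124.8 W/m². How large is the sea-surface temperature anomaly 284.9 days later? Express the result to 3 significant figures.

Areal heat capacity C = ρc_p × D = 4.040×10^6 × 57.97 = 2.34×10^8 J/(m^2 K).
τ = C / λ = 2.34×10^8 / 22.38 = 1.05×10^7 s.
Equilibrium anomaly ΔT_eq = F / λ = 124.8 / 22.38 = 5.58 K.
t = 284.9 days = 2.46×10^7 s, so t/τ = 2.35.
ΔT(t) = ΔT_eq (1 − e^(−t/τ)) = 5.58 × (1 − e^−2.35) = 5.05 K.

5.05 K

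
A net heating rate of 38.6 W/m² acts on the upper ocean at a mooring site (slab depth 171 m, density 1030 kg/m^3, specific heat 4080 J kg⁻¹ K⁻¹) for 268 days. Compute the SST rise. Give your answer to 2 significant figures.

1.2 K

Areal heat capacity C = ρ c_p D = 1030 × 4080 × 171 = 7.19×10^8 J/(m^2 K).
Net heat input Q = F Δt = 38.6 × (268 days × 86400 s/day) = 8.94×10^8 J/m².
ΔT = Q / C = 8.94×10^8 / 7.19×10^8 = 1.24 K.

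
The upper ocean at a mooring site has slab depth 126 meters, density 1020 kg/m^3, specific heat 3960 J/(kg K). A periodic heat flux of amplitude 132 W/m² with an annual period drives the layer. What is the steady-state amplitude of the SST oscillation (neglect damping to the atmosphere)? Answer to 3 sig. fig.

Areal heat capacity C = ρ c_p D = 1020 × 3960 × 126 = 5.09×10^8 J/(m²·K).
Angular frequency ω = 2π / T = 2π / 3.15×10^7 s = 1.99×10^-7 s⁻¹.
Cω = 5.09×10^8 × 1.99×10^-7 = 101 W/(m²·K).
Amplitude A = F₀ / (Cω) = 132 / 101 = 1.30 K.

1.30 K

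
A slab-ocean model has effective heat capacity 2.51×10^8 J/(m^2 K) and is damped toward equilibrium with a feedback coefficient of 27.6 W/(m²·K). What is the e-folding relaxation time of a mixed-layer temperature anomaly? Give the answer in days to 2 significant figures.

Areal heat capacity C = 2.51×10^8 J/(m^2 K) (given).
Relaxation time τ = C / λ = 2.51×10^8 / 27.6 = 9.09×10^6 s.
In days: 9.09×10^6 s / (86400 s/day) = 105 days.

110 days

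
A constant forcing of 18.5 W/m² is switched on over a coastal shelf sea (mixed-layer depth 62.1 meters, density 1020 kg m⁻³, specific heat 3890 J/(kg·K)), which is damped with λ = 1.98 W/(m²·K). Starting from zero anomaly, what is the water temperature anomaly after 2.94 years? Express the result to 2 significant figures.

4.9 K

Areal heat capacity C = ρ c_p D = 1020 × 3890 × 62.1 = 2.46×10^8 J m⁻² K⁻¹.
τ = C / λ = 2.46×10^8 / 1.98 = 1.24×10^8 s.
Equilibrium anomaly ΔT_eq = F / λ = 18.5 / 1.98 = 9.34 K.
t = 2.94 years = 9.28×10^7 s, so t/τ = 0.746.
ΔT(t) = ΔT_eq (1 − e^(−t/τ)) = 9.34 × (1 − e^−0.746) = 4.91 K.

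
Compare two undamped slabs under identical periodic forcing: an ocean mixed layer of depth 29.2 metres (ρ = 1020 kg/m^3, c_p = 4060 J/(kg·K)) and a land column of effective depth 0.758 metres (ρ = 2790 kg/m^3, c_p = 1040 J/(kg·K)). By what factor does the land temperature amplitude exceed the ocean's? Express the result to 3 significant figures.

C_ocean = 1020 × 4060 × 29.2 = 1.21×10^8 J/(m²·K).
C_land = 2790 × 1040 × 0.758 = 2.20×10^6 J/(m²·K).
Undamped amplitude ∝ 1/C, so A_land/A_ocean = C_ocean/C_land = 55.0.

55.0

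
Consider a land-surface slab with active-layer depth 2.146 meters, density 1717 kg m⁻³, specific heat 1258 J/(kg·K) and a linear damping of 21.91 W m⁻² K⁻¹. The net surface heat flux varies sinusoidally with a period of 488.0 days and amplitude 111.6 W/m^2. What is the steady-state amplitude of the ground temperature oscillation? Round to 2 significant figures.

5.1 K

Areal heat capacity C = ρ c_p D = 1717 × 1258 × 2.146 = 4.64×10^6 J/(m²·K).
Angular frequency ω = 2π / T = 2π / 4.22×10^7 s = 1.49×10^-7 s⁻¹.
√((Cω)² + λ²) = √((0.691)² + 21.91²) = 21.9 W/(m²·K).
Amplitude A = F₀ / √((Cω)²+λ²) = 111.6 / 21.9 = 5.09 K.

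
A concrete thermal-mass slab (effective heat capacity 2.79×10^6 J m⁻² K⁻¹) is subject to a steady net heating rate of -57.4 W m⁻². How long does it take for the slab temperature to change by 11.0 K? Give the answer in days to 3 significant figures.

Areal heat capacity C = 2.79×10^6 J m⁻² K⁻¹ (given).
Time required: Δt = C ΔT / F = 2.79×10^6 × -11.0 / -57.4 = 5.35×10^5 s.
In days: 5.35×10^5 s / (86400 s/day) = 6.19 days.

6.19 days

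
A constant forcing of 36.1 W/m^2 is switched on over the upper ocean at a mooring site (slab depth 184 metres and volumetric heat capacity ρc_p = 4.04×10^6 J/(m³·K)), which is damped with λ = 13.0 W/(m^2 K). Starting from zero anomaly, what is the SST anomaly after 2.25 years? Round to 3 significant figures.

Areal heat capacity C = ρc_p × D = 4.04×10^6 × 184 = 7.43×10^8 J/(m²·K).
τ = C / λ = 7.43×10^8 / 13.0 = 5.72×10^7 s.
Equilibrium anomaly ΔT_eq = F / λ = 36.1 / 13.0 = 2.78 K.
t = 2.25 years = 7.10×10^7 s, so t/τ = 1.24.
ΔT(t) = ΔT_eq (1 − e^(−t/τ)) = 2.78 × (1 − e^−1.24) = 1.97 K.

1.97 K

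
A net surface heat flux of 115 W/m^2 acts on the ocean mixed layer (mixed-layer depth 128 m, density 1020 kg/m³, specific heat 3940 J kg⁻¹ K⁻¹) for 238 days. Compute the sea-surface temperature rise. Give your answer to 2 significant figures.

4.6 K

Areal heat capacity C = ρ c_p D = 1020 × 3940 × 128 = 5.14×10^8 J m⁻² K⁻¹.
Net heat input Q = F Δt = 115 × (238 days × 86400 s/day) = 2.36×10^9 J/m².
ΔT = Q / C = 2.36×10^9 / 5.14×10^8 = 4.60 K.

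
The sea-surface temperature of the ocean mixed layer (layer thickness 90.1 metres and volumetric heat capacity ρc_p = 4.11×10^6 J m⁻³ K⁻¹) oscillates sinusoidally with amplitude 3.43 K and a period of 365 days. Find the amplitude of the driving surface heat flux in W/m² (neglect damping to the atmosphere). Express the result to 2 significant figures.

Areal heat capacity C = ρc_p × D = 4.11×10^6 × 90.1 = 3.70×10^8 J/(m^2 K).
ω = 2π / 3.15×10^7 s = 1.99×10^-7 s⁻¹.
Cω = 3.70×10^8 × 1.99×10^-7 = 73.8 W/(m²·K).
F₀ = A × Cω = 3.43 × 73.8 = 253 W/m².

250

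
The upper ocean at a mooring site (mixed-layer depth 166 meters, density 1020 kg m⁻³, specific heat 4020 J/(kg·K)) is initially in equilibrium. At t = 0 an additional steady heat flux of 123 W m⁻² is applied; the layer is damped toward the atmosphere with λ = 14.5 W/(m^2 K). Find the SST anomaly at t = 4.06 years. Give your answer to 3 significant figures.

Areal heat capacity C = ρ c_p D = 1020 × 4020 × 166 = 6.81×10^8 J m⁻² K⁻¹.
τ = C / λ = 6.81×10^8 / 14.5 = 4.69×10^7 s.
Equilibrium anomaly ΔT_eq = F / λ = 123 / 14.5 = 8.48 K.
t = 4.06 years = 1.28×10^8 s, so t/τ = 2.73.
ΔT(t) = ΔT_eq (1 − e^(−t/τ)) = 8.48 × (1 − e^−2.73) = 7.93 K.

7.93 K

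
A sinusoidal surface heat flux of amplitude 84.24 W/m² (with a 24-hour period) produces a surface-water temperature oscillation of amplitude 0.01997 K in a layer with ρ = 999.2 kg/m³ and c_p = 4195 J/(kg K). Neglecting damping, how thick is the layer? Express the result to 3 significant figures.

13.8 m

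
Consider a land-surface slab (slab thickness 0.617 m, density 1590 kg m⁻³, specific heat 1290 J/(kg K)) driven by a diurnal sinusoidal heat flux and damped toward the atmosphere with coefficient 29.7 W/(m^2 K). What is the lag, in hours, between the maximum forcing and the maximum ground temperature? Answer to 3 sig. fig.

Areal heat capacity C = ρ c_p D = 1590 × 1290 × 0.617 = 1.27×10^6 J/(m²·K).
ω = 2π / 86400 s = 7.27×10^-5 s⁻¹.
Phase lag φ = arctan(Cω/λ) = arctan(92.0/29.7) = 1.26 rad.
Time lag = φ / ω = 1.26 / 7.27×10^-5 = 17300 s = 4.81 hours.

4.81 hours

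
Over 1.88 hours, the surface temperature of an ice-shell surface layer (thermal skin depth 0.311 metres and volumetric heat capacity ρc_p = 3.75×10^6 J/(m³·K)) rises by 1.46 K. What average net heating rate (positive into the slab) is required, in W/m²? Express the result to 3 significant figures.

Areal heat capacity C = ρc_p × D = 3.75×10^6 × 0.311 = 1.17×10^6 J/(m²·K).
Required heat per unit area: Q = C ΔT = 1.17×10^6 × 1.46 = 1.70×10^6 J/m².
Flux F = Q / Δt = 1.70×10^6 / 6770 s = 252 W/m².

252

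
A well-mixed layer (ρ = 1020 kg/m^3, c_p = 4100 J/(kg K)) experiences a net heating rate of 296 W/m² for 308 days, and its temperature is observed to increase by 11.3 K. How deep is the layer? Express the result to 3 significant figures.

Heat input Q = F Δt = 296 × 2.66×10^7 s = 7.88×10^9 J/m².
Required areal heat capacity C = Q / ΔT = 6.97×10^8 J/(m²·K).
Depth D = C / (ρ c_p) = 6.97×10^8 / (1020 × 4100) = 167 m.

167 m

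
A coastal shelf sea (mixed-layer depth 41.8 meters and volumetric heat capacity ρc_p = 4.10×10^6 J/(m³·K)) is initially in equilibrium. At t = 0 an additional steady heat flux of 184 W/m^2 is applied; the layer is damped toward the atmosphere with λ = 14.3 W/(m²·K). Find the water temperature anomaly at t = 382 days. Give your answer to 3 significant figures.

Areal heat capacity C = ρc_p × D = 4.10×10^6 × 41.8 = 1.71×10^8 J/(m^2 K).
τ = C / λ = 1.71×10^8 / 14.3 = 1.20×10^7 s.
Equilibrium anomaly ΔT_eq = F / λ = 184 / 14.3 = 12.9 K.
t = 382 days = 3.30×10^7 s, so t/τ = 2.75.
ΔT(t) = ΔT_eq (1 − e^(−t/τ)) = 12.9 × (1 − e^−2.75) = 12.0 K.

12.0 K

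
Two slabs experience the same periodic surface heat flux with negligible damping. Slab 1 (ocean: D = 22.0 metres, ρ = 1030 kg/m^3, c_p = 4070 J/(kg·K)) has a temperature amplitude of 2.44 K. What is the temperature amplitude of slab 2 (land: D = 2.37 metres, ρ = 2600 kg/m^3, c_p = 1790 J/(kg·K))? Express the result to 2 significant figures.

20 K

C_ocean = 9.22×10^7 J/(m²·K); C_land = 1.10×10^7 J/(m²·K).
A ∝ 1/C ⇒ A_land = A_ocean × C_ocean/C_land = 2.44 × 8.36 = 20.4 K.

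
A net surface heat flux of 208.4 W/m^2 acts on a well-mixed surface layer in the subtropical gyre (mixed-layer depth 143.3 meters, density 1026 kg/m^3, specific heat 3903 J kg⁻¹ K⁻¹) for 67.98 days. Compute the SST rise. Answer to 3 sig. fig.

Areal heat capacity C = ρ c_p D = 1026 × 3903 × 143.3 = 5.74×10^8 J m⁻² K⁻¹.
Net heat input Q = F Δt = 208.4 × (67.98 days × 86400 s/day) = 1.22×10^9 J/m².
ΔT = Q / C = 1.22×10^9 / 5.74×10^8 = 2.13 K.

2.13 K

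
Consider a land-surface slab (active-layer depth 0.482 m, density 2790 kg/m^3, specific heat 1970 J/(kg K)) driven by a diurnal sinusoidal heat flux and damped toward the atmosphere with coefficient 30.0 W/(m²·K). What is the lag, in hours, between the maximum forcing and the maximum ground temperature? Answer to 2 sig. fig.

Areal heat capacity C = ρ c_p D = 2790 × 1970 × 0.482 = 2.65×10^6 J m⁻² K⁻¹.
ω = 2π / 86400 s = 7.27×10^-5 s⁻¹.
Phase lag φ = arctan(Cω/λ) = arctan(193/30.0) = 1.42 rad.
Time lag = φ / ω = 1.42 / 7.27×10^-5 = 19500 s = 5.41 hours.

5.4 hours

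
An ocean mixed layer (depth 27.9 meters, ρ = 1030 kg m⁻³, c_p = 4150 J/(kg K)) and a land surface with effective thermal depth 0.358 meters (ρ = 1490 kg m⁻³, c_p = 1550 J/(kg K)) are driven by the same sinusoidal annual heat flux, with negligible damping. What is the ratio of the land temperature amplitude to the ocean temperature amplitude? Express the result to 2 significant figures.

140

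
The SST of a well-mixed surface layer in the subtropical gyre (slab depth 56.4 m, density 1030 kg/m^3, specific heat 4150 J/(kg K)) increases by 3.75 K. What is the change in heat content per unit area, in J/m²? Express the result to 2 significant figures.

Areal heat capacity C = ρ c_p D = 1030 × 4150 × 56.4 = 2.41×10^8 J m⁻² K⁻¹.
ΔQ = C ΔT = 2.41×10^8 × 3.75 = 9.04×10^8 J/m².

9.0×10^8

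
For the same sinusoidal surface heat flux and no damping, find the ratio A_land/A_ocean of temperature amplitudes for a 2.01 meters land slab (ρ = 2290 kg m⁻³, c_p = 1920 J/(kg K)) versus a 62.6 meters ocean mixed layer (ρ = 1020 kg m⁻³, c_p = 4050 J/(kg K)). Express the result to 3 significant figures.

C_ocean = 1020 × 4050 × 62.6 = 2.59×10^8 J/(m²·K).
C_land = 2290 × 1920 × 2.01 = 8.84×10^6 J/(m²·K).
Undamped amplitude ∝ 1/C, so A_land/A_ocean = C_ocean/C_land = 29.3.

29.3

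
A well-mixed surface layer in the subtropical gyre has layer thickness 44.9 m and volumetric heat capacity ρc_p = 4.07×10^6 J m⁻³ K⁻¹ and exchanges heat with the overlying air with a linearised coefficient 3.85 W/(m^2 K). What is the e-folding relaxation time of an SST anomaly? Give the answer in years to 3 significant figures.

1.50 years

Areal heat capacity C = ρc_p × D = 4.07×10^6 × 44.9 = 1.83×10^8 J/(m²·K).
Relaxation time τ = C / λ = 1.83×10^8 / 3.85 = 4.75×10^7 s.
In years: 4.75×10^7 s / (3.156×10^7 s/year) = 1.50 years.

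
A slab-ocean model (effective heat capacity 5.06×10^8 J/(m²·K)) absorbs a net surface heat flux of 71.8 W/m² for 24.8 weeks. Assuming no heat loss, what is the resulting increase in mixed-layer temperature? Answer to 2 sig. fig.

Areal heat capacity C = 5.06×10^8 J/(m²·K) (given).
Net heat input Q = F Δt = 71.8 × (24.8 weeks × 6.048×10^5 s/week) = 1.08×10^9 J/m².
ΔT = Q / C = 1.08×10^9 / 5.06×10^8 = 2.13 K.

2.1 K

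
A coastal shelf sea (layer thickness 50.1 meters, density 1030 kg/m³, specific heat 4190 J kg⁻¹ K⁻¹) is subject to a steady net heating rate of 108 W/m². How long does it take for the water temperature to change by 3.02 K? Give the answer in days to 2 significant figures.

Areal heat capacity C = ρ c_p D = 1030 × 4190 × 50.1 = 2.16×10^8 J/(m^2 K).
Time required: Δt = C ΔT / F = 2.16×10^8 × 3.02 / 108 = 6.05×10^6 s.
In days: 6.05×10^6 s / (86400 s/day) = 70.0 days.

70 days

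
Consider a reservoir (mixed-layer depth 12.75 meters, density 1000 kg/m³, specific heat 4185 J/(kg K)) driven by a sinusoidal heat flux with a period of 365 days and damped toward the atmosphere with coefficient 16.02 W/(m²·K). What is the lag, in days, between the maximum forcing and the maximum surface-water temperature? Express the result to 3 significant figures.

Areal heat capacity C = ρ c_p D = 1000 × 4185 × 12.75 = 5.34×10^7 J/(m^2 K).
ω = 2π / 3.15×10^7 s = 1.99×10^-7 s⁻¹.
Phase lag φ = arctan(Cω/λ) = arctan(10.6/16.02) = 0.586 rad.
Time lag = φ / ω = 0.586 / 1.99×10^-7 = 2.94×10^6 s = 34.0 days.

34.0 days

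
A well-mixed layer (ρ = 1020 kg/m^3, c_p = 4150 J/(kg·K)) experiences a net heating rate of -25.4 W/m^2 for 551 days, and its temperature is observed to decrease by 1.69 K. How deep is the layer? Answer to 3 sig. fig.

169 m

Heat input Q = F Δt = -25.4 × 4.76×10^7 s = -1.21×10^9 J/m².
Required areal heat capacity C = Q / ΔT = 7.16×10^8 J/(m²·K).
Depth D = C / (ρ c_p) = 7.16×10^8 / (1020 × 4150) = 169 m.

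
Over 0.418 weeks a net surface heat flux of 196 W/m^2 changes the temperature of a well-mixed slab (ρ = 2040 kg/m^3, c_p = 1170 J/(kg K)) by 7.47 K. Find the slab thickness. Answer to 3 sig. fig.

Heat input Q = F Δt = 196 × 2.53×10^5 s = 4.96×10^7 J/m².
Required areal heat capacity C = Q / ΔT = 6.63×10^6 J/(m²·K).
Depth D = C / (ρ c_p) = 6.63×10^6 / (2040 × 1170) = 2.78 m.

2.78 m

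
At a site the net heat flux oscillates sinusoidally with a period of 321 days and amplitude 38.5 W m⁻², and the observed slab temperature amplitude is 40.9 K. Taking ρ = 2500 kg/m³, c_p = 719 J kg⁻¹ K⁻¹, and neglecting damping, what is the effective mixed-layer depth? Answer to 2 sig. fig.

ω = 2π / 2.77×10^7 s = 2.27×10^-7 s⁻¹.
Required C = F₀ / (A ω) = 38.5 / (40.9 × 2.27×10^-7) = 4.16×10^6 J/(m²·K).
D = C / (ρ c_p) = 4.16×10^6 / (2500 × 719) = 2.31 m.

2.3 m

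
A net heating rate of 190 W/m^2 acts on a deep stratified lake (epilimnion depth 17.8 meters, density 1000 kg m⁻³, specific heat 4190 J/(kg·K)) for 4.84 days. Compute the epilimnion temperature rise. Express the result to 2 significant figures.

1.1 K

Areal heat capacity C = ρ c_p D = 1000 × 4190 × 17.8 = 7.46×10^7 J/(m²·K).
Net heat input Q = F Δt = 190 × (4.84 days × 86400 s/day) = 7.95×10^7 J/m².
ΔT = Q / C = 7.95×10^7 / 7.46×10^7 = 1.07 K.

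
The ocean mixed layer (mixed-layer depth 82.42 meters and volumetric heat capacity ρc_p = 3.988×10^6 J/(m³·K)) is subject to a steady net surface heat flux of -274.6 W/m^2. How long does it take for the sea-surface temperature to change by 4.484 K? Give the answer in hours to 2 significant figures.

Areal heat capacity C = ρc_p × D = 3.988×10^6 × 82.42 = 3.29×10^8 J m⁻² K⁻¹.
Time required: Δt = C ΔT / F = 3.29×10^8 × -4.484 / -274.6 = 5.37×10^6 s.
In hours: 5.37×10^6 s / (3600 s/hour) = 1490 hours.

1500 hours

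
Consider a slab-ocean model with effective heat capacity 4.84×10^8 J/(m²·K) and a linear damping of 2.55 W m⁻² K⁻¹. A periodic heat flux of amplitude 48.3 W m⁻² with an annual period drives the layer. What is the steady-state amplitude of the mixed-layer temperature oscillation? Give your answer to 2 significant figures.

Areal heat capacity C = 4.84×10^8 J/(m²·K) (given).
Angular frequency ω = 2π / T = 2π / 3.15×10^7 s = 1.99×10^-7 s⁻¹.
√((Cω)² + λ²) = √((96.4)² + 2.55²) = 96.5 W/(m²·K).
Amplitude A = F₀ / √((Cω)²+λ²) = 48.3 / 96.5 = 0.501 K.

0.50 K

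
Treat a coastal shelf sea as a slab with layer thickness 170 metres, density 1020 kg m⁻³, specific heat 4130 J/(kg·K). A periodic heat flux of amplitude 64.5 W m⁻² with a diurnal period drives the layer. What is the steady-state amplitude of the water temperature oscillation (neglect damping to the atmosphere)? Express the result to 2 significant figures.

Areal heat capacity C = ρ c_p D = 1020 × 4130 × 170 = 7.16×10^8 J m⁻² K⁻¹.
Angular frequency ω = 2π / T = 2π / 86400 s = 7.27×10^-5 s⁻¹.
Cω = 7.16×10^8 × 7.27×10^-5 = 52100 W/(m²·K).
Amplitude A = F₀ / (Cω) = 64.5 / 52100 = 0.00124 K.

0.0012 K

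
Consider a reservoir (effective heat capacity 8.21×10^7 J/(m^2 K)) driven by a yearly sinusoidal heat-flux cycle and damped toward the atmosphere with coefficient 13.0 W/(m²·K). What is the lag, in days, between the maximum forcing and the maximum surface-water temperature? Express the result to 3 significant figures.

52.2 days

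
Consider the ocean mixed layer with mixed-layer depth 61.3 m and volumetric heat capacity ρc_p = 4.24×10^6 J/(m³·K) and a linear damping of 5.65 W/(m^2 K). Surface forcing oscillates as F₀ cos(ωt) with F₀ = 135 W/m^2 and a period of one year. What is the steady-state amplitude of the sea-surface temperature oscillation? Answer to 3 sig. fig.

2.59 K

Areal heat capacity C = ρc_p × D = 4.24×10^6 × 61.3 = 2.60×10^8 J/(m^2 K).
Angular frequency ω = 2π / T = 2π / 3.15×10^7 s = 1.99×10^-7 s⁻¹.
√((Cω)² + λ²) = √((51.8)² + 5.65²) = 52.1 W/(m²·K).
Amplitude A = F₀ / √((Cω)²+λ²) = 135 / 52.1 = 2.59 K.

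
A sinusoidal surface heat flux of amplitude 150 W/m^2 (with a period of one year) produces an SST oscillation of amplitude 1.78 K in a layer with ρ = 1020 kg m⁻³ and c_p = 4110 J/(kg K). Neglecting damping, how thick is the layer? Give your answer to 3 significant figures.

101 m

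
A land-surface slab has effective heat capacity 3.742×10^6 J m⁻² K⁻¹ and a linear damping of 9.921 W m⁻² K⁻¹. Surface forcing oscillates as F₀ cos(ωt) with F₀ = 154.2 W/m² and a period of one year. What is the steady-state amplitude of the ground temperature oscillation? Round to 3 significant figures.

Areal heat capacity C = 3.742×10^6 J m⁻² K⁻¹ (given).
Angular frequency ω = 2π / T = 2π / 3.15×10^7 s = 1.99×10^-7 s⁻¹.
√((Cω)² + λ²) = √((0.746)² + 9.921²) = 9.95 W/(m²·K).
Amplitude A = F₀ / √((Cω)²+λ²) = 154.2 / 9.95 = 15.5 K.

15.5 K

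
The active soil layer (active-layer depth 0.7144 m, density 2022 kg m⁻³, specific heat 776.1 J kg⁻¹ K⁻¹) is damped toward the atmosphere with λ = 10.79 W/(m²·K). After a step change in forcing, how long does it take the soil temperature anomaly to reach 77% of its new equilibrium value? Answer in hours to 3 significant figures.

Areal heat capacity C = ρ c_p D = 2022 × 776.1 × 0.7144 = 1.12×10^6 J m⁻² K⁻¹.
τ = C / λ = 1.12×10^6 / 10.79 = 1.04×10^5 s.
Fraction reached: 1 − e^(−t/τ) = 0.77 ⇒ t = −τ ln(1 − 0.77) = τ × 1.47.
t = 1.53×10^5 s = 42.4 hours.

42.4 hours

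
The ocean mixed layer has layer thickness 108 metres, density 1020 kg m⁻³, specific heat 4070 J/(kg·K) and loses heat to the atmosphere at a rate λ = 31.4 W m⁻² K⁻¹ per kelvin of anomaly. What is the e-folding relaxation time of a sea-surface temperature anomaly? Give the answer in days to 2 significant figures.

Areal heat capacity C = ρ c_p D = 1020 × 4070 × 108 = 4.48×10^8 J m⁻² K⁻¹.
Relaxation time τ = C / λ = 4.48×10^8 / 31.4 = 1.43×10^7 s.
In days: 1.43×10^7 s / (86400 s/day) = 165 days.

170 days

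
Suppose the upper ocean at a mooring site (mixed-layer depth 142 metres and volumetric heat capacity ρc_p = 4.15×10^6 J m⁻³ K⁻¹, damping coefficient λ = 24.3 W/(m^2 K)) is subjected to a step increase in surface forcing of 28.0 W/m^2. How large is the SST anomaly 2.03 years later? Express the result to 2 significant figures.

1.1 K

Areal heat capacity C = ρc_p × D = 4.15×10^6 × 142 = 5.89×10^8 J/(m²·K).
τ = C / λ = 5.89×10^8 / 24.3 = 2.43×10^7 s.
Equilibrium anomaly ΔT_eq = F / λ = 28.0 / 24.3 = 1.15 K.
t = 2.03 years = 6.41×10^7 s, so t/τ = 2.64.
ΔT(t) = ΔT_eq (1 − e^(−t/τ)) = 1.15 × (1 − e^−2.64) = 1.07 K.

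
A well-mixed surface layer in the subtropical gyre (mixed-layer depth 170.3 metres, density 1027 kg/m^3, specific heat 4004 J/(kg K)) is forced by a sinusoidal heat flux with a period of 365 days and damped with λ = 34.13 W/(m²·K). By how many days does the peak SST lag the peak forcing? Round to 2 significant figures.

77 days

Areal heat capacity C = ρ c_p D = 1027 × 4004 × 170.3 = 7.00×10^8 J m⁻² K⁻¹.
ω = 2π / 3.15×10^7 s = 1.99×10^-7 s⁻¹.
Phase lag φ = arctan(Cω/λ) = arctan(140/34.13) = 1.33 rad.
Time lag = φ / ω = 1.33 / 1.99×10^-7 = 6.68×10^6 s = 77.3 days.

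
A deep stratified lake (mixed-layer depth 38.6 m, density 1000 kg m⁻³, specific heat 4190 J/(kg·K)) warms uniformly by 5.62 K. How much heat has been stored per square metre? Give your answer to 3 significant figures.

9.09×10^8

Areal heat capacity C = ρ c_p D = 1000 × 4190 × 38.6 = 1.62×10^8 J/(m²·K).
ΔQ = C ΔT = 1.62×10^8 × 5.62 = 9.09×10^8 J/m².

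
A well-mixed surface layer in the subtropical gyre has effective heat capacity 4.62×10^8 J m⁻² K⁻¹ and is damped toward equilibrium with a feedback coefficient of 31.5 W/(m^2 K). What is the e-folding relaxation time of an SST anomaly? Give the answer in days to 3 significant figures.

Areal heat capacity C = 4.62×10^8 J m⁻² K⁻¹ (given).
Relaxation time τ = C / λ = 4.62×10^8 / 31.5 = 1.47×10^7 s.
In days: 1.47×10^7 s / (86400 s/day) = 170 days.

170 days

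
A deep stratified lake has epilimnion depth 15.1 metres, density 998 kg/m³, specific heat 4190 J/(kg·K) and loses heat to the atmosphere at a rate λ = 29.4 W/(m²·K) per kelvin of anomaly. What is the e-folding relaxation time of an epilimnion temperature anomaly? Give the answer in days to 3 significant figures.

Areal heat capacity C = ρ c_p D = 998 × 4190 × 15.1 = 6.31×10^7 J/(m²·K).
Relaxation time τ = C / λ = 6.31×10^7 / 29.4 = 2.15×10^6 s.
In days: 2.15×10^6 s / (86400 s/day) = 24.9 days.

24.9 days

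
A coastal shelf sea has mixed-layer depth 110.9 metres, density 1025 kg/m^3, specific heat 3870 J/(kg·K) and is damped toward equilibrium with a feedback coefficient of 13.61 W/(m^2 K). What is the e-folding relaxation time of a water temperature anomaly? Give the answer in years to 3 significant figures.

1.02 years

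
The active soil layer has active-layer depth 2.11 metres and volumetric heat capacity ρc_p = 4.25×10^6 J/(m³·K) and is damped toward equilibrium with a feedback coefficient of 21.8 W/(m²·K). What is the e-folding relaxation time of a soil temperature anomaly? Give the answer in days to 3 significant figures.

Areal heat capacity C = ρc_p × D = 4.25×10^6 × 2.11 = 8.97×10^6 J/(m^2 K).
Relaxation time τ = C / λ = 8.97×10^6 / 21.8 = 4.11×10^5 s.
In days: 4.11×10^5 s / (86400 s/day) = 4.76 days.

4.76 days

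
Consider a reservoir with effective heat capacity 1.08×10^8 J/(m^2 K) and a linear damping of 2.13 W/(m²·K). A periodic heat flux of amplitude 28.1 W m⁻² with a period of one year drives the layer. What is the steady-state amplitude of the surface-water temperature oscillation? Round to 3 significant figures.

1.30 K

Areal heat capacity C = 1.08×10^8 J/(m^2 K) (given).
Angular frequency ω = 2π / T = 2π / 3.15×10^7 s = 1.99×10^-7 s⁻¹.
√((Cω)² + λ²) = √((21.5)² + 2.13²) = 21.6 W/(m²·K).
Amplitude A = F₀ / √((Cω)²+λ²) = 28.1 / 21.6 = 1.30 K.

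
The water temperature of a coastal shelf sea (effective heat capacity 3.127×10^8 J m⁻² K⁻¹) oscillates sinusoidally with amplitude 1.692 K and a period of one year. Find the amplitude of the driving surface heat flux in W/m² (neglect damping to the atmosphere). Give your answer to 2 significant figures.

Areal heat capacity C = 3.127×10^8 J m⁻² K⁻¹ (given).
ω = 2π / 3.15×10^7 s = 1.99×10^-7 s⁻¹.
Cω = 3.13×10^8 × 1.99×10^-7 = 62.3 W/(m²·K).
F₀ = A × Cω = 1.692 × 62.3 = 105 W/m².

110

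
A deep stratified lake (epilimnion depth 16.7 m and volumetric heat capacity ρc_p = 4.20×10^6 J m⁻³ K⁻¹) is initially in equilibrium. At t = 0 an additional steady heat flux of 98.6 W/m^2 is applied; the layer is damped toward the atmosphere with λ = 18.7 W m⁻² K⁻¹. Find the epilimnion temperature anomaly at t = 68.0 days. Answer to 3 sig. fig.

Areal heat capacity C = ρc_p × D = 4.20×10^6 × 16.7 = 7.01×10^7 J/(m^2 K).
τ = C / λ = 7.01×10^7 / 18.7 = 3.75×10^6 s.
Equilibrium anomaly ΔT_eq = F / λ = 98.6 / 18.7 = 5.27 K.
t = 68.0 days = 5.88×10^6 s, so t/τ = 1.57.
ΔT(t) = ΔT_eq (1 − e^(−t/τ)) = 5.27 × (1 − e^−1.57) = 4.17 K.

4.17 K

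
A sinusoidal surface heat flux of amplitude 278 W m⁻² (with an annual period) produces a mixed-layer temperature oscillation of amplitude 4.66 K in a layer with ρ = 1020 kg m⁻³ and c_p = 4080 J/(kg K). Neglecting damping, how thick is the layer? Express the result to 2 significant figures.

72 m

ω = 2π / 3.15×10^7 s = 1.99×10^-7 s⁻¹.
Required C = F₀ / (A ω) = 278 / (4.66 × 1.99×10^-7) = 2.99×10^8 J/(m²·K).
D = C / (ρ c_p) = 2.99×10^8 / (1020 × 4080) = 71.9 m.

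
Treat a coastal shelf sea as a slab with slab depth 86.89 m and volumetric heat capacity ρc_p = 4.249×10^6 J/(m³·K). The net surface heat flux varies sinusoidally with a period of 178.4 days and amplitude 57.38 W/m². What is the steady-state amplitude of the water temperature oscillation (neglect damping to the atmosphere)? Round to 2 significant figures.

0.38 K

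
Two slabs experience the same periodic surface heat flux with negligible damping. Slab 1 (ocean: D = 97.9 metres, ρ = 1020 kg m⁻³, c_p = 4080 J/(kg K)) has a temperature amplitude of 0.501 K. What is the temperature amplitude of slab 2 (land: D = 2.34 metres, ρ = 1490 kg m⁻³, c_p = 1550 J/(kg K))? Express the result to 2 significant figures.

38 K

C_ocean = 4.07×10^8 J/(m²·K); C_land = 5.40×10^6 J/(m²·K).
A ∝ 1/C ⇒ A_land = A_ocean × C_ocean/C_land = 0.501 × 75.4 = 37.8 K.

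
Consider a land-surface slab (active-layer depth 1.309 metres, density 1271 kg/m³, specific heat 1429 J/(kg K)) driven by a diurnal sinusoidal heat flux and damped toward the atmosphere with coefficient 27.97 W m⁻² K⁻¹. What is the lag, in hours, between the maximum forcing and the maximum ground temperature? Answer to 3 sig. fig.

5.39 hours

Areal heat capacity C = ρ c_p D = 1271 × 1429 × 1.309 = 2.38×10^6 J m⁻² K⁻¹.
ω = 2π / 86400 s = 7.27×10^-5 s⁻¹.
Phase lag φ = arctan(Cω/λ) = arctan(173/27.97) = 1.41 rad.
Time lag = φ / ω = 1.41 / 7.27×10^-5 = 19400 s = 5.39 hours.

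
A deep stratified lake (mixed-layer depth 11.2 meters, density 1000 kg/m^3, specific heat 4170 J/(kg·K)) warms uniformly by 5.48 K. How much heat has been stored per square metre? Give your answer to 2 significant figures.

Areal heat capacity C = ρ c_p D = 1000 × 4170 × 11.2 = 4.67×10^7 J m⁻² K⁻¹.
ΔQ = C ΔT = 4.67×10^7 × 5.48 = 2.56×10^8 J/m².

2.6×10^8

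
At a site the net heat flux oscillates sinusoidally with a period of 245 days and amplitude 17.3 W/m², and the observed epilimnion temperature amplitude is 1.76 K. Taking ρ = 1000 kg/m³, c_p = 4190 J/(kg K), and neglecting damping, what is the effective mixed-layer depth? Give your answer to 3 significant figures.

ω = 2π / 2.12×10^7 s = 2.97×10^-7 s⁻¹.
Required C = F₀ / (A ω) = 17.3 / (1.76 × 2.97×10^-7) = 3.31×10^7 J/(m²·K).
D = C / (ρ c_p) = 3.31×10^7 / (1000 × 4190) = 7.90 m.

7.90 m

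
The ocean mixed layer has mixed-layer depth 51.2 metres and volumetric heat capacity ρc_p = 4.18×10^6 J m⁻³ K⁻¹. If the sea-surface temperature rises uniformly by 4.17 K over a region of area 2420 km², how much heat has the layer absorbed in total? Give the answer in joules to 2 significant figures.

2.2×10^18 J

Areal heat capacity C = ρc_p × D = 4.18×10^6 × 51.2 = 2.14×10^8 J/(m^2 K).
Heat per unit area: q = C ΔT = 2.14×10^8 × 4.17 = 8.92×10^8 J/m².
Total heat: Q = q × A = 8.92×10^8 × (2420 × 10⁶ m²) = 2.16×10^18 J.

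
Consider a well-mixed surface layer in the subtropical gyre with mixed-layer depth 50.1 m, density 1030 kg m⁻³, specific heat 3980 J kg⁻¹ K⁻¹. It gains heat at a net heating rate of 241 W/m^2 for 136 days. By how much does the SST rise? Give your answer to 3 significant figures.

Areal heat capacity C = ρ c_p D = 1030 × 3980 × 50.1 = 2.05×10^8 J/(m^2 K).
Net heat input Q = F Δt = 241 × (136 days × 86400 s/day) = 2.83×10^9 J/m².
ΔT = Q / C = 2.83×10^9 / 2.05×10^8 = 13.8 K.

13.8 K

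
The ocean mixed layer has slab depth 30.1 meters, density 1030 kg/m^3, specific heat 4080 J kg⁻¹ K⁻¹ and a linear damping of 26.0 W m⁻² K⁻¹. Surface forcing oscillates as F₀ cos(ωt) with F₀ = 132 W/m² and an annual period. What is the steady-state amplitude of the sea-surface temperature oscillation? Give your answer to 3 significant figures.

Areal heat capacity C = ρ c_p D = 1030 × 4080 × 30.1 = 1.26×10^8 J m⁻² K⁻¹.
Angular frequency ω = 2π / T = 2π / 3.15×10^7 s = 1.99×10^-7 s⁻¹.
√((Cω)² + λ²) = √((25.2)² + 26.0²) = 36.2 W/(m²·K).
Amplitude A = F₀ / √((Cω)²+λ²) = 132 / 36.2 = 3.65 K.

3.65 K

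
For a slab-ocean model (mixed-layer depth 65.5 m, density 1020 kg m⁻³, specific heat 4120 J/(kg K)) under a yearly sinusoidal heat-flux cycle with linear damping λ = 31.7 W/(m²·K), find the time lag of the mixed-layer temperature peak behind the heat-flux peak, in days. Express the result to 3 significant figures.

60.8 days

Areal heat capacity C = ρ c_p D = 1020 × 4120 × 65.5 = 2.75×10^8 J/(m²·K).
ω = 2π / 3.15×10^7 s = 1.99×10^-7 s⁻¹.
Phase lag φ = arctan(Cω/λ) = arctan(54.8/31.7) = 1.05 rad.
Time lag = φ / ω = 1.05 / 1.99×10^-7 = 5.25×10^6 s = 60.8 days.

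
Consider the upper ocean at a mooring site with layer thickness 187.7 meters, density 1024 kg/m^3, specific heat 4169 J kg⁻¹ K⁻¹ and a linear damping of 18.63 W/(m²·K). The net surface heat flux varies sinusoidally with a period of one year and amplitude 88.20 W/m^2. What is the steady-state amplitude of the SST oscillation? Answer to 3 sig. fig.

0.549 K

Areal heat capacity C = ρ c_p D = 1024 × 4169 × 187.7 = 8.01×10^8 J/(m²·K).
Angular frequency ω = 2π / T = 2π / 3.15×10^7 s = 1.99×10^-7 s⁻¹.
√((Cω)² + λ²) = √((160)² + 18.63²) = 161 W/(m²·K).
Amplitude A = F₀ / √((Cω)²+λ²) = 88.20 / 161 = 0.549 K.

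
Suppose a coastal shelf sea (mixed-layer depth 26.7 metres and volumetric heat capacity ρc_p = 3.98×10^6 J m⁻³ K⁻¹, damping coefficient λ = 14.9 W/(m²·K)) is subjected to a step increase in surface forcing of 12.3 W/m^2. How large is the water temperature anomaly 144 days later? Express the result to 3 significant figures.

Areal heat capacity C = ρc_p × D = 3.98×10^6 × 26.7 = 1.06×10^8 J/(m²·K).
τ = C / λ = 1.06×10^8 / 14.9 = 7.13×10^6 s.
Equilibrium anomaly ΔT_eq = F / λ = 12.3 / 14.9 = 0.826 K.
t = 144 days = 1.24×10^7 s, so t/τ = 1.74.
ΔT(t) = ΔT_eq (1 − e^(−t/τ)) = 0.826 × (1 − e^−1.74) = 0.681 K.

0.681 K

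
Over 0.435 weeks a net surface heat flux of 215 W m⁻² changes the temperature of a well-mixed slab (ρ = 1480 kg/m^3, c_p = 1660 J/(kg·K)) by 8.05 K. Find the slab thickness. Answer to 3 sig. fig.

Heat input Q = F Δt = 215 × 2.63×10^5 s = 5.66×10^7 J/m².
Required areal heat capacity C = Q / ΔT = 7.03×10^6 J/(m²·K).
Depth D = C / (ρ c_p) = 7.03×10^6 / (1480 × 1660) = 2.86 m.

2.86 m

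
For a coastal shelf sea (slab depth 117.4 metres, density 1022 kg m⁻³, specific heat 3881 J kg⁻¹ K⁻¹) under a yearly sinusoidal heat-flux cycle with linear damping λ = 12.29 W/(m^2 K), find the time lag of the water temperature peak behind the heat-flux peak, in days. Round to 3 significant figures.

83.6 days

Areal heat capacity C = ρ c_p D = 1022 × 3881 × 117.4 = 4.66×10^8 J/(m²·K).
ω = 2π / 3.15×10^7 s = 1.99×10^-7 s⁻¹.
Phase lag φ = arctan(Cω/λ) = arctan(92.8/12.29) = 1.44 rad.
Time lag = φ / ω = 1.44 / 1.99×10^-7 = 7.22×10^6 s = 83.6 days.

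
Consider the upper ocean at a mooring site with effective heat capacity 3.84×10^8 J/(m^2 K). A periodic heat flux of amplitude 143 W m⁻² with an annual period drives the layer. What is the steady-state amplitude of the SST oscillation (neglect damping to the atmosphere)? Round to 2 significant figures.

1.9 K

Areal heat capacity C = 3.84×10^8 J/(m^2 K) (given).
Angular frequency ω = 2π / T = 2π / 3.15×10^7 s = 1.99×10^-7 s⁻¹.
Cω = 3.84×10^8 × 1.99×10^-7 = 76.5 W/(m²·K).
Amplitude A = F₀ / (Cω) = 143 / 76.5 = 1.87 K.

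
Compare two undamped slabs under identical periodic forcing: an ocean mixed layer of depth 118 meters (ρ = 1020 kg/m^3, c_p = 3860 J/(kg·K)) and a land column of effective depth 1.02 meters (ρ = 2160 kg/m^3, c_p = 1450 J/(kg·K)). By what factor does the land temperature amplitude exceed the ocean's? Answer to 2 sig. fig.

C_ocean = 1020 × 3860 × 118 = 4.65×10^8 J/(m²·K).
C_land = 2160 × 1450 × 1.02 = 3.19×10^6 J/(m²·K).
Undamped amplitude ∝ 1/C, so A_land/A_ocean = C_ocean/C_land = 145.

150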